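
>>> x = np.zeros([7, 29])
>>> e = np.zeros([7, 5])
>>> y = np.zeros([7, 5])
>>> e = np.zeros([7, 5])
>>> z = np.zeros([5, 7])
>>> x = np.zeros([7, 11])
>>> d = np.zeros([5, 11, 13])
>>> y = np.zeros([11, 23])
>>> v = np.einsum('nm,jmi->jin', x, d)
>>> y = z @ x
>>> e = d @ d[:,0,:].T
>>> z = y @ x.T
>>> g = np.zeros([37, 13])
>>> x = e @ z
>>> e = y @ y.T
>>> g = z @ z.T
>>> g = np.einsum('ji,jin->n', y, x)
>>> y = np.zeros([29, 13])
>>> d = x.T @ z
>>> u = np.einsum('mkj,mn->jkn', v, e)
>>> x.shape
(5, 11, 7)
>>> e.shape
(5, 5)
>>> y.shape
(29, 13)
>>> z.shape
(5, 7)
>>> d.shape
(7, 11, 7)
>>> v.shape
(5, 13, 7)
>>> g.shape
(7,)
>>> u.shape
(7, 13, 5)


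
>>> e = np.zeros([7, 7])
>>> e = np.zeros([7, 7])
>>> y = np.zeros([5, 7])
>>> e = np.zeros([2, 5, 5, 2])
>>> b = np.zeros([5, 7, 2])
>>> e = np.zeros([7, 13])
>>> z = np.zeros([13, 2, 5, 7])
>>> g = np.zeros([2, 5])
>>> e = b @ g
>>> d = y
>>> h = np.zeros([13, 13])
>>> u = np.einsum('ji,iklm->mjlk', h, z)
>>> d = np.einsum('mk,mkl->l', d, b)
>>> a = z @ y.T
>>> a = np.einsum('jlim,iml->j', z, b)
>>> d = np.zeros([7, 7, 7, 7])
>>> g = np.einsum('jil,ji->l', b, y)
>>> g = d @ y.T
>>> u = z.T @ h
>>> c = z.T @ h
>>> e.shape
(5, 7, 5)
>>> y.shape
(5, 7)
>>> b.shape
(5, 7, 2)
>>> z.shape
(13, 2, 5, 7)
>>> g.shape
(7, 7, 7, 5)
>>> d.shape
(7, 7, 7, 7)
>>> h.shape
(13, 13)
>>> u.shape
(7, 5, 2, 13)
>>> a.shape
(13,)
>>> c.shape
(7, 5, 2, 13)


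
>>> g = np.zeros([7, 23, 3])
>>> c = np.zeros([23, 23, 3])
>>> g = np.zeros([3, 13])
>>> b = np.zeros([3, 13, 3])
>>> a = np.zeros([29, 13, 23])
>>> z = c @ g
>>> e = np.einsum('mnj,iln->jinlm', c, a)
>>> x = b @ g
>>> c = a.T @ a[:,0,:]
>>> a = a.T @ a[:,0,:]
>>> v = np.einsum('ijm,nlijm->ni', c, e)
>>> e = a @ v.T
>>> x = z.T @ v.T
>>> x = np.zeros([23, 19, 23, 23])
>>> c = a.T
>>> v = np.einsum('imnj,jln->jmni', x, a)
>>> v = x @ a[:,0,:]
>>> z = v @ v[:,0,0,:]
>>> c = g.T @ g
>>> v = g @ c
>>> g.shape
(3, 13)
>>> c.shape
(13, 13)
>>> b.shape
(3, 13, 3)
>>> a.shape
(23, 13, 23)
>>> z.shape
(23, 19, 23, 23)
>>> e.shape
(23, 13, 3)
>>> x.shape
(23, 19, 23, 23)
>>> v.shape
(3, 13)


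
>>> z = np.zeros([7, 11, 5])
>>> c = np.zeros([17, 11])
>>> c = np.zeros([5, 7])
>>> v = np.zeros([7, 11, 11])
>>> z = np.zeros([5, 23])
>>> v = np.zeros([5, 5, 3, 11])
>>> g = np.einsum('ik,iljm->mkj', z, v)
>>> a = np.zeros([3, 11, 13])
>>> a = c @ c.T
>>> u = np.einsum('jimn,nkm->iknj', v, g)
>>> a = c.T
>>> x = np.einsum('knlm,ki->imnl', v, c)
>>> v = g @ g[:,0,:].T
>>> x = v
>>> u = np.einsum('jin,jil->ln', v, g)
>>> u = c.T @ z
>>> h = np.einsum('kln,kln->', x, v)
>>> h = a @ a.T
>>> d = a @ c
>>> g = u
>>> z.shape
(5, 23)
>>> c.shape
(5, 7)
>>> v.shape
(11, 23, 11)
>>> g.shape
(7, 23)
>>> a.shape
(7, 5)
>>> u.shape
(7, 23)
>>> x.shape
(11, 23, 11)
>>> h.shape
(7, 7)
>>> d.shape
(7, 7)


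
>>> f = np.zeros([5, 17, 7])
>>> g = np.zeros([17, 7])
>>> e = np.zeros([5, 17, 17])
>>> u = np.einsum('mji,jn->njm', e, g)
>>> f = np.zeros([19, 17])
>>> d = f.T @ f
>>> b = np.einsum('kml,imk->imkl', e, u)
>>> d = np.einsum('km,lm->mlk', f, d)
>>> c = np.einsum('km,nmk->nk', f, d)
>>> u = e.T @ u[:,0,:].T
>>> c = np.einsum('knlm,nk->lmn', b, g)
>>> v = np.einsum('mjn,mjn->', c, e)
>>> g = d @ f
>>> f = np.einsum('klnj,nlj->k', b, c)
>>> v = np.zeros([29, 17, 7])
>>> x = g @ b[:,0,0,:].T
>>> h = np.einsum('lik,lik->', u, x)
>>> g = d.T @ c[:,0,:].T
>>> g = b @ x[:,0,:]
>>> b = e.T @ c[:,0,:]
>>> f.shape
(7,)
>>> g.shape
(7, 17, 5, 7)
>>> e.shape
(5, 17, 17)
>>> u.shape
(17, 17, 7)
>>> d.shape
(17, 17, 19)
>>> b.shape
(17, 17, 17)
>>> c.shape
(5, 17, 17)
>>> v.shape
(29, 17, 7)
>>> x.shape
(17, 17, 7)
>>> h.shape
()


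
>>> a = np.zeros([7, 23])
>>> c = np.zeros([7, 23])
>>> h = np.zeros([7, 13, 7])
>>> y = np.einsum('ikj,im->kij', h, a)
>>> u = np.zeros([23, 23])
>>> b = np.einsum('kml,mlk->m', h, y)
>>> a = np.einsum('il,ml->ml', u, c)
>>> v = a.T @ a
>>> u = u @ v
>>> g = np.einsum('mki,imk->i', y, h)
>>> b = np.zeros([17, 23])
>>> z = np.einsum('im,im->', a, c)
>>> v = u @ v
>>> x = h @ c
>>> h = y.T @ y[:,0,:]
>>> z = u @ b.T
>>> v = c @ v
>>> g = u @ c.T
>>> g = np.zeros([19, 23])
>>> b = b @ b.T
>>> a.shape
(7, 23)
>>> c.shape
(7, 23)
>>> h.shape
(7, 7, 7)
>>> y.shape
(13, 7, 7)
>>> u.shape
(23, 23)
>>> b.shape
(17, 17)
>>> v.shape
(7, 23)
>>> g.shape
(19, 23)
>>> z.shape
(23, 17)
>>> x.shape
(7, 13, 23)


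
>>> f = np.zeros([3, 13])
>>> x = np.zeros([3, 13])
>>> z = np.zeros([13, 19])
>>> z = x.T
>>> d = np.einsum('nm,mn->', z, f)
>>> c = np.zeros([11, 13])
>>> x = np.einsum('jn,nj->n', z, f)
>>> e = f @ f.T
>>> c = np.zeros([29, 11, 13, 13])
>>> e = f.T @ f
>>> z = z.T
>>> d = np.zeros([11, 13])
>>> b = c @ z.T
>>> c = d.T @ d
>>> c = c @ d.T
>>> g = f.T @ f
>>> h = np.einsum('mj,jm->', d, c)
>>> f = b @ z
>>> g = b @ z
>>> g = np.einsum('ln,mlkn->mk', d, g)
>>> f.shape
(29, 11, 13, 13)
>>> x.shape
(3,)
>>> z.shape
(3, 13)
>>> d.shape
(11, 13)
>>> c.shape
(13, 11)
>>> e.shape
(13, 13)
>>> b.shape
(29, 11, 13, 3)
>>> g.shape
(29, 13)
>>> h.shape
()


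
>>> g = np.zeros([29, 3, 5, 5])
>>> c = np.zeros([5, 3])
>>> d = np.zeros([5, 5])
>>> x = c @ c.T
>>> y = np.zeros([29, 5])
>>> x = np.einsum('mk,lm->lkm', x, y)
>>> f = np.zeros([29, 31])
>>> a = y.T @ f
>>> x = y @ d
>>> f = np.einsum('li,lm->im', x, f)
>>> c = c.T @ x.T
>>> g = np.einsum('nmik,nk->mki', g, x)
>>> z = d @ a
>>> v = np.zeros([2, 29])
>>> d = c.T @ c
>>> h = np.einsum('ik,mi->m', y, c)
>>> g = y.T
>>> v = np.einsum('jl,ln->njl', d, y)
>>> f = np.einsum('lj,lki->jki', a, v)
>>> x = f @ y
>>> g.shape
(5, 29)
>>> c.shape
(3, 29)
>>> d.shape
(29, 29)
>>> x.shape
(31, 29, 5)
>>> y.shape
(29, 5)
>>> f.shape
(31, 29, 29)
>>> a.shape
(5, 31)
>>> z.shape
(5, 31)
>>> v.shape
(5, 29, 29)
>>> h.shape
(3,)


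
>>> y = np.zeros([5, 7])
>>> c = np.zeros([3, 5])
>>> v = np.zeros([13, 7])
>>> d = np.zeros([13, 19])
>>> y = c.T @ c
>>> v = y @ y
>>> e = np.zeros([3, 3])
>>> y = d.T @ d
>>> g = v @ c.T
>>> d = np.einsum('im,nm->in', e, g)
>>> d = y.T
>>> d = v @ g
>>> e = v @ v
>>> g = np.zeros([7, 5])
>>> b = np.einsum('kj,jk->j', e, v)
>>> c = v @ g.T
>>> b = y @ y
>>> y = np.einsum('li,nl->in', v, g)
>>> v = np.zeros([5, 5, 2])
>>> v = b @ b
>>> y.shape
(5, 7)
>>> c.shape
(5, 7)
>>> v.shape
(19, 19)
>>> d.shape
(5, 3)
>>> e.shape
(5, 5)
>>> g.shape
(7, 5)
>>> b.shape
(19, 19)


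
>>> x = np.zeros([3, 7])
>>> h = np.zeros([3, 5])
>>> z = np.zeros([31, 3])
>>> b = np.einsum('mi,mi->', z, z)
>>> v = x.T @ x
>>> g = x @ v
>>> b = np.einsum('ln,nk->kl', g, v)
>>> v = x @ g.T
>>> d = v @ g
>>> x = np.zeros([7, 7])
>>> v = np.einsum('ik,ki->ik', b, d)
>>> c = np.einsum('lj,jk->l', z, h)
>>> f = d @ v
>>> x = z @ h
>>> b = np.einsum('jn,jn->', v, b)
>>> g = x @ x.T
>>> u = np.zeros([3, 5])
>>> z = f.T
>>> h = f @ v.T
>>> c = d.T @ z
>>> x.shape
(31, 5)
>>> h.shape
(3, 7)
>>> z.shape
(3, 3)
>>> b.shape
()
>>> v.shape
(7, 3)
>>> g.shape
(31, 31)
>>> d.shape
(3, 7)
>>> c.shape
(7, 3)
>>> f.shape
(3, 3)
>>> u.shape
(3, 5)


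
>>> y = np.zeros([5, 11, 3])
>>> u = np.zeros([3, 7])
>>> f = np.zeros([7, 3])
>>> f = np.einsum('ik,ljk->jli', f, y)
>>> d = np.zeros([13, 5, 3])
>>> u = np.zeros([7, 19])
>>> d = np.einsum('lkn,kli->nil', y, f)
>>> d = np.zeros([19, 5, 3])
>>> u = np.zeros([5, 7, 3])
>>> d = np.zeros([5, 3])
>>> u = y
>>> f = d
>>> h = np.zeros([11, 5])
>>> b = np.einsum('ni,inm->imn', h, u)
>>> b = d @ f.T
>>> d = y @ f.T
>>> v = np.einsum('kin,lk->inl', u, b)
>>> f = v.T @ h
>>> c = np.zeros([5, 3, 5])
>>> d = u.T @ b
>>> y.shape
(5, 11, 3)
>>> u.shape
(5, 11, 3)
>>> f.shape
(5, 3, 5)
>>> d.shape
(3, 11, 5)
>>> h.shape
(11, 5)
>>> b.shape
(5, 5)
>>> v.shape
(11, 3, 5)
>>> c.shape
(5, 3, 5)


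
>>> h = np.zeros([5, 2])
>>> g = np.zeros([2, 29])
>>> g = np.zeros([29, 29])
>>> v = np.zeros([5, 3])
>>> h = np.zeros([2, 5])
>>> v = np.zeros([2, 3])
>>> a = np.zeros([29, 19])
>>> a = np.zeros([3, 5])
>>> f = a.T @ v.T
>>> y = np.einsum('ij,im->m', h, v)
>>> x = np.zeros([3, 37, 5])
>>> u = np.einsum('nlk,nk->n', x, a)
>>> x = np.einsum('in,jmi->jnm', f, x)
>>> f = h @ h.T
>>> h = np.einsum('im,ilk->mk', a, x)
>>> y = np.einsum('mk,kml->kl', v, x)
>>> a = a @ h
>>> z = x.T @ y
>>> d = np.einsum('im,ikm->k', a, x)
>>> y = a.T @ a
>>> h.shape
(5, 37)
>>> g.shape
(29, 29)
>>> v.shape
(2, 3)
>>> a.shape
(3, 37)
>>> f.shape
(2, 2)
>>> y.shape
(37, 37)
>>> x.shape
(3, 2, 37)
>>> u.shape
(3,)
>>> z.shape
(37, 2, 37)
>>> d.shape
(2,)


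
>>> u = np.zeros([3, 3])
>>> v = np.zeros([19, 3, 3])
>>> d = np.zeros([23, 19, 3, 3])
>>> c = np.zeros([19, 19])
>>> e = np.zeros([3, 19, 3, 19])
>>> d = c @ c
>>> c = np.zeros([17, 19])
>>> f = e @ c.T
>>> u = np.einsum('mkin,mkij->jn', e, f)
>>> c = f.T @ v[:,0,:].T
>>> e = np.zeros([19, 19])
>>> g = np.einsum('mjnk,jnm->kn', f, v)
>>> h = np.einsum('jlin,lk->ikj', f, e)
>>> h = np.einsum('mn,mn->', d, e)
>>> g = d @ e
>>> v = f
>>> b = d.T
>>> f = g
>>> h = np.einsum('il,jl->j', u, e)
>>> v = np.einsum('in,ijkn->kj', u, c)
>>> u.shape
(17, 19)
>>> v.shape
(19, 3)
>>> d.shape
(19, 19)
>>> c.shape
(17, 3, 19, 19)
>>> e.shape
(19, 19)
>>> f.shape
(19, 19)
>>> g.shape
(19, 19)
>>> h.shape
(19,)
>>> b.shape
(19, 19)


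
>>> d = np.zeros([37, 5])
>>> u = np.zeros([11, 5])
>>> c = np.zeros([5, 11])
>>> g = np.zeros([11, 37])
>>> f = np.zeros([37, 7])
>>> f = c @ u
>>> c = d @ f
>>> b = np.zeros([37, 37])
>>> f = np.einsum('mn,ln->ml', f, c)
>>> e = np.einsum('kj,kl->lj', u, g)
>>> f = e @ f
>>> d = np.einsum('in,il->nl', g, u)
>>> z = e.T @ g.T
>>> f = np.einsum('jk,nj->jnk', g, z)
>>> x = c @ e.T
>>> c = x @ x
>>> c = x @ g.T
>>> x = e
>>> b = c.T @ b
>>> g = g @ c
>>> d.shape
(37, 5)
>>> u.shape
(11, 5)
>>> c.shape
(37, 11)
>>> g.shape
(11, 11)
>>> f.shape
(11, 5, 37)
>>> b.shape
(11, 37)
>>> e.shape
(37, 5)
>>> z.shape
(5, 11)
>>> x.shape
(37, 5)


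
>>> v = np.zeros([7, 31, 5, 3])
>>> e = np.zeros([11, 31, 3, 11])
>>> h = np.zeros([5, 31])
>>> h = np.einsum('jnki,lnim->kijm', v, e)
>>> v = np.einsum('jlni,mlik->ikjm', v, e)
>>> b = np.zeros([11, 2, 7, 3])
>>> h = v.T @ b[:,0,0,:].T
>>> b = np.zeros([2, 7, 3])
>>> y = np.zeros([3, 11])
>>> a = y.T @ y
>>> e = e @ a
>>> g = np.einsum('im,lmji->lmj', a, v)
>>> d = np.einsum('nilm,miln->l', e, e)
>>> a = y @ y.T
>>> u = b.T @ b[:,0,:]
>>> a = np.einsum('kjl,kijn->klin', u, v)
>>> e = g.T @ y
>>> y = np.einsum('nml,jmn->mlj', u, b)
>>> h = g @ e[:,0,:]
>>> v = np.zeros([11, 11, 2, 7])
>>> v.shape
(11, 11, 2, 7)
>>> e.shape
(7, 11, 11)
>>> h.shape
(3, 11, 11)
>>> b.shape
(2, 7, 3)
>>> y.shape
(7, 3, 2)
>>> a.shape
(3, 3, 11, 11)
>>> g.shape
(3, 11, 7)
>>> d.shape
(3,)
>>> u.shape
(3, 7, 3)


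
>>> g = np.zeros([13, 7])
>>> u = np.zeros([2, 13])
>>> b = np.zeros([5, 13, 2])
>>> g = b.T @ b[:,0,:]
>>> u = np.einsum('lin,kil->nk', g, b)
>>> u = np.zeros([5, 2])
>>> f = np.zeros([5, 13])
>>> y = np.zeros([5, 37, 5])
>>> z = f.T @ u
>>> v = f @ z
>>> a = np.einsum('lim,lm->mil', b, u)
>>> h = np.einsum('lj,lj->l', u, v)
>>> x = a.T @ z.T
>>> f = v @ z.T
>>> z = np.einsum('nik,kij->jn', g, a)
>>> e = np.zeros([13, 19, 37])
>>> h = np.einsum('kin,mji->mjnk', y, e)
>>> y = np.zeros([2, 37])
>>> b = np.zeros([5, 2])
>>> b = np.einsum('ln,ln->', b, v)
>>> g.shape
(2, 13, 2)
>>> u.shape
(5, 2)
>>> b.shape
()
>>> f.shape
(5, 13)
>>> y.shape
(2, 37)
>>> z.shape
(5, 2)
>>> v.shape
(5, 2)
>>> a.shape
(2, 13, 5)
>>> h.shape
(13, 19, 5, 5)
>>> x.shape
(5, 13, 13)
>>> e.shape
(13, 19, 37)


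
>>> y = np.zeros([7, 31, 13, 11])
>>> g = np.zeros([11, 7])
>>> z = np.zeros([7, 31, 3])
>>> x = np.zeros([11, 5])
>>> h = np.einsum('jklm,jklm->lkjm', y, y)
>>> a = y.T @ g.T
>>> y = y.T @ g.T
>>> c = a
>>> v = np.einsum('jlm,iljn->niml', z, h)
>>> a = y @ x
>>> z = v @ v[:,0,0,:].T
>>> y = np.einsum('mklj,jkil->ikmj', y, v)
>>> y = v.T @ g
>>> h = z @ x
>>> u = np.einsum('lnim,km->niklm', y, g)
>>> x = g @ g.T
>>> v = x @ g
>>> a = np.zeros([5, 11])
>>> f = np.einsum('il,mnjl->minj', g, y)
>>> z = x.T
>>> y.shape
(31, 3, 13, 7)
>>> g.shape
(11, 7)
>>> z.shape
(11, 11)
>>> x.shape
(11, 11)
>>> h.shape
(11, 13, 3, 5)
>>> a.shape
(5, 11)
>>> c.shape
(11, 13, 31, 11)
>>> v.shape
(11, 7)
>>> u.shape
(3, 13, 11, 31, 7)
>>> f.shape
(31, 11, 3, 13)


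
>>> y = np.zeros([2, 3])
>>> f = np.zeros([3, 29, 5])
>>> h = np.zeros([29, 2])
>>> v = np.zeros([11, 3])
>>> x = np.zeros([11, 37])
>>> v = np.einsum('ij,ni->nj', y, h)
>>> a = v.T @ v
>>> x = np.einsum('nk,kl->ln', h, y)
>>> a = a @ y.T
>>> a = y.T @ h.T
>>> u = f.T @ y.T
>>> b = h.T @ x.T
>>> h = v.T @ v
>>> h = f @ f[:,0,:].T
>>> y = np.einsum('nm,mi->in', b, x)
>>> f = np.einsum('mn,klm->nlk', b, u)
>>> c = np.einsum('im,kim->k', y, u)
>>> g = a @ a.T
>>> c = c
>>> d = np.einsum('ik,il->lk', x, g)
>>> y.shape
(29, 2)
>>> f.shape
(3, 29, 5)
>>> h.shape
(3, 29, 3)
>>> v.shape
(29, 3)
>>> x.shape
(3, 29)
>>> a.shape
(3, 29)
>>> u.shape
(5, 29, 2)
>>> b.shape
(2, 3)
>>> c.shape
(5,)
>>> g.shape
(3, 3)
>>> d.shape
(3, 29)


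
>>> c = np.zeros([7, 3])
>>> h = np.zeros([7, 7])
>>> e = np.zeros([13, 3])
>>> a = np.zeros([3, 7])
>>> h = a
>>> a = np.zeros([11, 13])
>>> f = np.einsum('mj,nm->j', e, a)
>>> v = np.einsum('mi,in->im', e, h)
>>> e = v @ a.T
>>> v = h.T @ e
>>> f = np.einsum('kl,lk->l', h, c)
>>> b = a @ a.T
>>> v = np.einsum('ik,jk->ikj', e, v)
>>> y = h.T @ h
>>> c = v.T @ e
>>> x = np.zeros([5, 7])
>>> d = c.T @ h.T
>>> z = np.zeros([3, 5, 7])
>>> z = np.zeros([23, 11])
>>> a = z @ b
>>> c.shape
(7, 11, 11)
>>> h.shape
(3, 7)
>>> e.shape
(3, 11)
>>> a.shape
(23, 11)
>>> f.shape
(7,)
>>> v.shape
(3, 11, 7)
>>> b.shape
(11, 11)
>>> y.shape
(7, 7)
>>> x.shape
(5, 7)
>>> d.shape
(11, 11, 3)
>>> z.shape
(23, 11)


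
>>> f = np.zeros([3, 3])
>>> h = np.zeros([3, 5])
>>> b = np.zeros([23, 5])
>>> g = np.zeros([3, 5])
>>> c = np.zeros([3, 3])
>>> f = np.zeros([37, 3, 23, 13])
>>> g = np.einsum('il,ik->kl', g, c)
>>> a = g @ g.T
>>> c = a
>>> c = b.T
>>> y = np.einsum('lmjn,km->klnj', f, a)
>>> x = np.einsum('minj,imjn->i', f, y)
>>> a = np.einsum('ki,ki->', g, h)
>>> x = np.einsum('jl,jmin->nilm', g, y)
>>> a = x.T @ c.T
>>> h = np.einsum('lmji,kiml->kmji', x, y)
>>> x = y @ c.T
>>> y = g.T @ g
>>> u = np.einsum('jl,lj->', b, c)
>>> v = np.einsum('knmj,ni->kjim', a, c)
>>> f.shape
(37, 3, 23, 13)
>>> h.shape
(3, 13, 5, 37)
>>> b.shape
(23, 5)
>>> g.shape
(3, 5)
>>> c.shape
(5, 23)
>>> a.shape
(37, 5, 13, 5)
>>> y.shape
(5, 5)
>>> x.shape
(3, 37, 13, 5)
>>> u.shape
()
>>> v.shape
(37, 5, 23, 13)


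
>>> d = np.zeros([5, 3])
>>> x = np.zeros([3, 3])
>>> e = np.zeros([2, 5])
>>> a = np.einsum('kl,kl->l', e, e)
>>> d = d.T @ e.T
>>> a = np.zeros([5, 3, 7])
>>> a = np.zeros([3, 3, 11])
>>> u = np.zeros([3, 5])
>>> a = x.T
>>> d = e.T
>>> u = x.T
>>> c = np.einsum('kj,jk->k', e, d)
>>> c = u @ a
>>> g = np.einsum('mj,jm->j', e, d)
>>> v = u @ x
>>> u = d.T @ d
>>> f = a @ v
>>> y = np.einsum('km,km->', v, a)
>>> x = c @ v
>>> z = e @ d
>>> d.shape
(5, 2)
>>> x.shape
(3, 3)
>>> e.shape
(2, 5)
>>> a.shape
(3, 3)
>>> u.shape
(2, 2)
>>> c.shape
(3, 3)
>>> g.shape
(5,)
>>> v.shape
(3, 3)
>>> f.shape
(3, 3)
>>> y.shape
()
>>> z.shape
(2, 2)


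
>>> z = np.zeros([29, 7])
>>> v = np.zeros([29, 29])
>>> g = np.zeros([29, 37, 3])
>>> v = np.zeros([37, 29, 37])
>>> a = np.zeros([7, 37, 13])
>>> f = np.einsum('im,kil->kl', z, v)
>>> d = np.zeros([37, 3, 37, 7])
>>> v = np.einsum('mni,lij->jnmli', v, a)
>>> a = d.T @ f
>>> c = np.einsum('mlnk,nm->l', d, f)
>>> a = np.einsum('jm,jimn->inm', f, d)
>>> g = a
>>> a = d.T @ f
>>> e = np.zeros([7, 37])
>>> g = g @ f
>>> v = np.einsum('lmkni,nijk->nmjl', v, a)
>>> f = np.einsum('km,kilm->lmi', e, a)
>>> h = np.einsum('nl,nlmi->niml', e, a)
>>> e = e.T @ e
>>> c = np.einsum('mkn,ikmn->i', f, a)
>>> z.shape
(29, 7)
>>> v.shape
(7, 29, 3, 13)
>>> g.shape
(3, 7, 37)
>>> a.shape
(7, 37, 3, 37)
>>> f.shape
(3, 37, 37)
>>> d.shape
(37, 3, 37, 7)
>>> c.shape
(7,)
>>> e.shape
(37, 37)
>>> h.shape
(7, 37, 3, 37)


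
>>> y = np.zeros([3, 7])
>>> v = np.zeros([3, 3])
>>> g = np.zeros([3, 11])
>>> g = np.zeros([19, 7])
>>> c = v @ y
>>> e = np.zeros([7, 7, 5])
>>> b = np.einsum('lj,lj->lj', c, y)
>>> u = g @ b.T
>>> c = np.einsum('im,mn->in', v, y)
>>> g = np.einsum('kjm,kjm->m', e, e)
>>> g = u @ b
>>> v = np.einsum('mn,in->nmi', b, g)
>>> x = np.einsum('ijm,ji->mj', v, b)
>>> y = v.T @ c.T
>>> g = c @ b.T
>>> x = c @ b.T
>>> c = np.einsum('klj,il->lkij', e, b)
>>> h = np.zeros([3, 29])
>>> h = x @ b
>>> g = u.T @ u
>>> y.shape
(19, 3, 3)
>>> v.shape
(7, 3, 19)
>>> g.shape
(3, 3)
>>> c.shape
(7, 7, 3, 5)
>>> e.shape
(7, 7, 5)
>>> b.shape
(3, 7)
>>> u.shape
(19, 3)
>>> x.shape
(3, 3)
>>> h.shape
(3, 7)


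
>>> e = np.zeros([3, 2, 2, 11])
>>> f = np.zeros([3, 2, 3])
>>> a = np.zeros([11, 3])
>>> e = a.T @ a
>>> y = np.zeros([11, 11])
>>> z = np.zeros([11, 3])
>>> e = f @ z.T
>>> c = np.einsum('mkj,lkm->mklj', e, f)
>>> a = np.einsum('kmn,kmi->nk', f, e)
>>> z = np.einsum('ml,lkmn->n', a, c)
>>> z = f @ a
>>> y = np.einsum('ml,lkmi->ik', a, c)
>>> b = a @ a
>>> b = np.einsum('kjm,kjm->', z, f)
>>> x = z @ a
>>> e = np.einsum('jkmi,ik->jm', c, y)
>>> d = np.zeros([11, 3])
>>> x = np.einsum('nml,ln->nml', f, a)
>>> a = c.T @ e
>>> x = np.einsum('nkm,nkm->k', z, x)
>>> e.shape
(3, 3)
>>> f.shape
(3, 2, 3)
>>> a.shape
(11, 3, 2, 3)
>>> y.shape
(11, 2)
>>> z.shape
(3, 2, 3)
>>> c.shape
(3, 2, 3, 11)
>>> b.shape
()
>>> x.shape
(2,)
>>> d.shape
(11, 3)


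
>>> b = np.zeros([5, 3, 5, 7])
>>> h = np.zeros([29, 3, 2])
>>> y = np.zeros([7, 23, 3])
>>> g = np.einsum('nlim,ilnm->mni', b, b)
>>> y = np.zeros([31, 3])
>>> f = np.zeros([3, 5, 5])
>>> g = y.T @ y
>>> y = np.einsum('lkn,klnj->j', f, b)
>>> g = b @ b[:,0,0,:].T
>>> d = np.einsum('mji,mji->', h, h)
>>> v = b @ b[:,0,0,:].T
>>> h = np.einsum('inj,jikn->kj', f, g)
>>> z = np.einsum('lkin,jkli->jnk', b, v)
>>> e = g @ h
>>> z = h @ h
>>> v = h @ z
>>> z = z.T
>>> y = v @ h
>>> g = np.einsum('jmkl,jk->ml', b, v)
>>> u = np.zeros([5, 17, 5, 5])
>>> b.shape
(5, 3, 5, 7)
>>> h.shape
(5, 5)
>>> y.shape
(5, 5)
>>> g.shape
(3, 7)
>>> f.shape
(3, 5, 5)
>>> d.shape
()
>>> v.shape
(5, 5)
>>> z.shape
(5, 5)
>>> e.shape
(5, 3, 5, 5)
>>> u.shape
(5, 17, 5, 5)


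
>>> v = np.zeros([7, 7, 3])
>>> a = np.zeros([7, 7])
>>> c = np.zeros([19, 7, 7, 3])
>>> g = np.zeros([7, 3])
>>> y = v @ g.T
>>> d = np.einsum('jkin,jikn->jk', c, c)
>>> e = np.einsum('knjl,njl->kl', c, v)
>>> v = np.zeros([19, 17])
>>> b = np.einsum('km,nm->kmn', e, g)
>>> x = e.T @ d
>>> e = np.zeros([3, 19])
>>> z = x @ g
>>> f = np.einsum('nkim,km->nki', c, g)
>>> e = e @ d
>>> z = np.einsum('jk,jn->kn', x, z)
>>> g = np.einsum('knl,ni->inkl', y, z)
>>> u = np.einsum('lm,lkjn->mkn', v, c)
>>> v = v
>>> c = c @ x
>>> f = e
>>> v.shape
(19, 17)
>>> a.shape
(7, 7)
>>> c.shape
(19, 7, 7, 7)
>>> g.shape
(3, 7, 7, 7)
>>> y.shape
(7, 7, 7)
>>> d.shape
(19, 7)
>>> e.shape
(3, 7)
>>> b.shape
(19, 3, 7)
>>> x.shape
(3, 7)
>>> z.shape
(7, 3)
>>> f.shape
(3, 7)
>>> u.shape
(17, 7, 3)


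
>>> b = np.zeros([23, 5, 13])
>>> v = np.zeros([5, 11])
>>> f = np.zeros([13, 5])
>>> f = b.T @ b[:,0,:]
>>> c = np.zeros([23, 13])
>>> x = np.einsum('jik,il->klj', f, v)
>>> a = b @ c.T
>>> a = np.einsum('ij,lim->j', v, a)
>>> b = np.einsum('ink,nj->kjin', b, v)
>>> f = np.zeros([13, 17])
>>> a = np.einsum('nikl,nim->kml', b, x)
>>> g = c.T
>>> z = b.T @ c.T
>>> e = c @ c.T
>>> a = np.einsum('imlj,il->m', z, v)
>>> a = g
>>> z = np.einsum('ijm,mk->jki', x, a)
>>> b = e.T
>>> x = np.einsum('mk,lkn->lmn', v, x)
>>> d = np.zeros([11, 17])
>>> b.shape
(23, 23)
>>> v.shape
(5, 11)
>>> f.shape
(13, 17)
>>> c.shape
(23, 13)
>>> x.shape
(13, 5, 13)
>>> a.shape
(13, 23)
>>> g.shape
(13, 23)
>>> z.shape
(11, 23, 13)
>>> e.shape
(23, 23)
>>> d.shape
(11, 17)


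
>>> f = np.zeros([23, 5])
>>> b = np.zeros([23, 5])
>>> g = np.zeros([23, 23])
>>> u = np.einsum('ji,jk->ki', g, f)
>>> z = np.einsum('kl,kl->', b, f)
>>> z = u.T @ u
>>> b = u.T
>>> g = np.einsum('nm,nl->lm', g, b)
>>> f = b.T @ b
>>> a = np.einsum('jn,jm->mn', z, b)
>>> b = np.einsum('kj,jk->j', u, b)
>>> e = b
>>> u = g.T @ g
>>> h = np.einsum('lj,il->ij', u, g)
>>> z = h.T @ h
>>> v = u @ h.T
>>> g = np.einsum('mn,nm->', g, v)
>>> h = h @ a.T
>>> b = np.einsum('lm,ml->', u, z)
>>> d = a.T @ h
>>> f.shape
(5, 5)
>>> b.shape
()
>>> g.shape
()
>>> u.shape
(23, 23)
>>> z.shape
(23, 23)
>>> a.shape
(5, 23)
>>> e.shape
(23,)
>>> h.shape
(5, 5)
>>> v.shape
(23, 5)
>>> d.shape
(23, 5)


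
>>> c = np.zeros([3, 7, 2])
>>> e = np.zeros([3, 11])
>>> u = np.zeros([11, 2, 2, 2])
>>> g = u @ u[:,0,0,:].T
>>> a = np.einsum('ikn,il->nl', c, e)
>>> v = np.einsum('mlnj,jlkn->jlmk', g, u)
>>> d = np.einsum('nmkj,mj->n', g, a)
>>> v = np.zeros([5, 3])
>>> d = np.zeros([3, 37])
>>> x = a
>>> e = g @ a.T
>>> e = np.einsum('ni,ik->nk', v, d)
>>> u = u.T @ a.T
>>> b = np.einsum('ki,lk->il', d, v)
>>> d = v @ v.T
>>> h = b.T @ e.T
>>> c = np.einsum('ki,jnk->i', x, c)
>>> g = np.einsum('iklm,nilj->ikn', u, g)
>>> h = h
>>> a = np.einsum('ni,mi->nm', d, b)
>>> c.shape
(11,)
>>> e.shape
(5, 37)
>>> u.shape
(2, 2, 2, 2)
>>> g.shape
(2, 2, 11)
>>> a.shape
(5, 37)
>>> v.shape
(5, 3)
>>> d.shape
(5, 5)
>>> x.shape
(2, 11)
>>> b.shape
(37, 5)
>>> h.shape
(5, 5)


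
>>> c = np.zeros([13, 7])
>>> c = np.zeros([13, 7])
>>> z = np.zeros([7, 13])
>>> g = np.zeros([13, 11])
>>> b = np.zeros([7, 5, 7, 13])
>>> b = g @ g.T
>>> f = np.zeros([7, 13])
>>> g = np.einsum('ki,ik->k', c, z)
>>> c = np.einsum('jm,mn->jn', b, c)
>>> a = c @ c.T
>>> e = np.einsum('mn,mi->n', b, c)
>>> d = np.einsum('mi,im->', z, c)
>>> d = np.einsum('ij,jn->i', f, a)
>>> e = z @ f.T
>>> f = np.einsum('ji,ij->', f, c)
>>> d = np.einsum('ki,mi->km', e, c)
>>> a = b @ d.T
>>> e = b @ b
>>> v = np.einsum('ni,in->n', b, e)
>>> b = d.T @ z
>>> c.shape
(13, 7)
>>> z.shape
(7, 13)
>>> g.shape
(13,)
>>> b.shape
(13, 13)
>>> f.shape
()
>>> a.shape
(13, 7)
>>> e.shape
(13, 13)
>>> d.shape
(7, 13)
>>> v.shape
(13,)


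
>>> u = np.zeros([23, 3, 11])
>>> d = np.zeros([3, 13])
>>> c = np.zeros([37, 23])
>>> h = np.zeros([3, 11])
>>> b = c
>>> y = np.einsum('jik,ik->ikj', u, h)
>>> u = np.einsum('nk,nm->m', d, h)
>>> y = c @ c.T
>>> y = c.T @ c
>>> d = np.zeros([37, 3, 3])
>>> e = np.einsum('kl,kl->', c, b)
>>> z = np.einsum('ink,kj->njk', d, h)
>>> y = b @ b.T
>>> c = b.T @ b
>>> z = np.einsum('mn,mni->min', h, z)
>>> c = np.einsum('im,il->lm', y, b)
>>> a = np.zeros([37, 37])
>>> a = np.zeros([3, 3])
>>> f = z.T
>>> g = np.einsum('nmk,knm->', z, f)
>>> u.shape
(11,)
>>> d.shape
(37, 3, 3)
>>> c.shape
(23, 37)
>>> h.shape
(3, 11)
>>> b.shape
(37, 23)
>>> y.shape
(37, 37)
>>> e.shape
()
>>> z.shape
(3, 3, 11)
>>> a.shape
(3, 3)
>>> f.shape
(11, 3, 3)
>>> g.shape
()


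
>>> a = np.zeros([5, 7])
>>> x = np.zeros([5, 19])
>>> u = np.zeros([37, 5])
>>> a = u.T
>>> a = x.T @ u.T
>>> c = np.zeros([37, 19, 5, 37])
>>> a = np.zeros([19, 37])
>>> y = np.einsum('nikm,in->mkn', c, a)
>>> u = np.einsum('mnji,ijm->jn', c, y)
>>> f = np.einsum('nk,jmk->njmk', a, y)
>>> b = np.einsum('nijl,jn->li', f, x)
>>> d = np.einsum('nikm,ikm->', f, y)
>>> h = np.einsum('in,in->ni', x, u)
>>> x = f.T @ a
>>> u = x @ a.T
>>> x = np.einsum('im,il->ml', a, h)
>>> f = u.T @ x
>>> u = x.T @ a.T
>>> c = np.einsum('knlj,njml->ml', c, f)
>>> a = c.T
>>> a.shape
(5, 5)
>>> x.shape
(37, 5)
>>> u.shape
(5, 19)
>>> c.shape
(5, 5)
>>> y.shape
(37, 5, 37)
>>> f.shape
(19, 37, 5, 5)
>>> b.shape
(37, 37)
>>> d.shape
()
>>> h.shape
(19, 5)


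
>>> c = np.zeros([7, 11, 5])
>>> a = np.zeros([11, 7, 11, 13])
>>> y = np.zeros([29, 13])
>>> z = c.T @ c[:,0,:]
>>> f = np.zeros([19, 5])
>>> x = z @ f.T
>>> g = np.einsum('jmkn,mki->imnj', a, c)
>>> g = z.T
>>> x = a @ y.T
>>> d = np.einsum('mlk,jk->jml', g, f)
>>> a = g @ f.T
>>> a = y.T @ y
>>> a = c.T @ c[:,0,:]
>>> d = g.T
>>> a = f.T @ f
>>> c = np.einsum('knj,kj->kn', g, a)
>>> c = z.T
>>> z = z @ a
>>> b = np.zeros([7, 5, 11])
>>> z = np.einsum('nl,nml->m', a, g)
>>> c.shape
(5, 11, 5)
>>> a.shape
(5, 5)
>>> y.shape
(29, 13)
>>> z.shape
(11,)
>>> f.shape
(19, 5)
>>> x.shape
(11, 7, 11, 29)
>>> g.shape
(5, 11, 5)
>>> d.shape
(5, 11, 5)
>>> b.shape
(7, 5, 11)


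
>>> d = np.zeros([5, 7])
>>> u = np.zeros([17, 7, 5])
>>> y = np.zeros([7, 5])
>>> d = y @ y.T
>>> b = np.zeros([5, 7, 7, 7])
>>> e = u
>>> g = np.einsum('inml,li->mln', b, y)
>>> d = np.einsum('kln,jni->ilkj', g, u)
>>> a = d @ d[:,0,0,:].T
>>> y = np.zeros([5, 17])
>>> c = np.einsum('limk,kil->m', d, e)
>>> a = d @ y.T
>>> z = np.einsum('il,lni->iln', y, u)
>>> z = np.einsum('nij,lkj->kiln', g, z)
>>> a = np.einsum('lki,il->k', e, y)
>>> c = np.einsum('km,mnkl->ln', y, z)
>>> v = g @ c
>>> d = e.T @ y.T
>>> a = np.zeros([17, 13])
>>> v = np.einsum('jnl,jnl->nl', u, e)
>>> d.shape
(5, 7, 5)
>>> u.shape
(17, 7, 5)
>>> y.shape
(5, 17)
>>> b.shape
(5, 7, 7, 7)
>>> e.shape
(17, 7, 5)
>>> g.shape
(7, 7, 7)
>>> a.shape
(17, 13)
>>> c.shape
(7, 7)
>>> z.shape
(17, 7, 5, 7)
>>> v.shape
(7, 5)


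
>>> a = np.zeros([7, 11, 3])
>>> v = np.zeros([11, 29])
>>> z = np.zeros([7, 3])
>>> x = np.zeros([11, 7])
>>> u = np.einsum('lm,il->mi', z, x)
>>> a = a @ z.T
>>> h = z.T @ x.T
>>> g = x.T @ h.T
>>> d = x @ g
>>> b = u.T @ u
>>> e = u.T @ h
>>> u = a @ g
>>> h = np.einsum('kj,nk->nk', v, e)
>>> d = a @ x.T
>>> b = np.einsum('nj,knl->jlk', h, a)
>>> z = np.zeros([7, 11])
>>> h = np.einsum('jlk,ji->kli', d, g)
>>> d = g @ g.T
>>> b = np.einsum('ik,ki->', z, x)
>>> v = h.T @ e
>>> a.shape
(7, 11, 7)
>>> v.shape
(3, 11, 11)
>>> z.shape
(7, 11)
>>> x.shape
(11, 7)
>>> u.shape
(7, 11, 3)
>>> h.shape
(11, 11, 3)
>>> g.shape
(7, 3)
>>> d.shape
(7, 7)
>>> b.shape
()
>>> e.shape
(11, 11)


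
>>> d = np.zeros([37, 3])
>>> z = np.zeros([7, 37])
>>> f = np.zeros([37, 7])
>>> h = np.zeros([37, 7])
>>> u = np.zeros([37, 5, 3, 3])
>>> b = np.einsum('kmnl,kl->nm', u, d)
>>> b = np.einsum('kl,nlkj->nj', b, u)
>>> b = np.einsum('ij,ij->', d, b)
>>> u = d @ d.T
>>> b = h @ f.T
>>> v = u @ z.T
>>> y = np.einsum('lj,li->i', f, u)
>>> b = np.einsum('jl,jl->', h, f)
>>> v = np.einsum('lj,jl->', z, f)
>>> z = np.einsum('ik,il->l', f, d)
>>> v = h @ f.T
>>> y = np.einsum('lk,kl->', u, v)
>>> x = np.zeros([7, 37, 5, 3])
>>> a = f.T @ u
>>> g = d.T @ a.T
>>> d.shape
(37, 3)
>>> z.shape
(3,)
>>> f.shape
(37, 7)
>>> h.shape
(37, 7)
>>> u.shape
(37, 37)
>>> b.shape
()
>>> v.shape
(37, 37)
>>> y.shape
()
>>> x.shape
(7, 37, 5, 3)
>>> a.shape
(7, 37)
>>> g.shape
(3, 7)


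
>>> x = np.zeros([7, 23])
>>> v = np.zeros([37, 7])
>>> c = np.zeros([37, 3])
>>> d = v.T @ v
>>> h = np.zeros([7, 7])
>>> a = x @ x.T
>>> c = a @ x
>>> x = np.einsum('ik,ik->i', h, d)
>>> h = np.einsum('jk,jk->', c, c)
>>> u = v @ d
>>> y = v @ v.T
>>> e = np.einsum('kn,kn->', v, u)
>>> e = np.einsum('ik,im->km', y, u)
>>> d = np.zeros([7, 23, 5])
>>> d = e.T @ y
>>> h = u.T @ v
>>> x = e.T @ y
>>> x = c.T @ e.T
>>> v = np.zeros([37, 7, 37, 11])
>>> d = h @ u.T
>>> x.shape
(23, 37)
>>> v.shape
(37, 7, 37, 11)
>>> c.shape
(7, 23)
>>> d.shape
(7, 37)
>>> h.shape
(7, 7)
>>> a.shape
(7, 7)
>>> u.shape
(37, 7)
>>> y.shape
(37, 37)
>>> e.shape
(37, 7)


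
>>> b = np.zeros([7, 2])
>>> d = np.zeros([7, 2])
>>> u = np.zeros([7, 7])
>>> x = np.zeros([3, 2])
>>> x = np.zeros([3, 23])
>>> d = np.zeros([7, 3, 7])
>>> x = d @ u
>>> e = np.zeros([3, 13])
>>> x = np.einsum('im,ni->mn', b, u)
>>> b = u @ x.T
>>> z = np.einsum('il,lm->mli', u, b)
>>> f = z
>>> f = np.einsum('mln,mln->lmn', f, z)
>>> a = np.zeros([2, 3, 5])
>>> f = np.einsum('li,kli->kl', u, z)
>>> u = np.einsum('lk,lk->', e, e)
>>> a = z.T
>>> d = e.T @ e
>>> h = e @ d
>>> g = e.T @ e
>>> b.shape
(7, 2)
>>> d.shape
(13, 13)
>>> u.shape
()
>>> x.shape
(2, 7)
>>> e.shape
(3, 13)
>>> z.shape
(2, 7, 7)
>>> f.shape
(2, 7)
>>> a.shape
(7, 7, 2)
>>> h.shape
(3, 13)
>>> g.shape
(13, 13)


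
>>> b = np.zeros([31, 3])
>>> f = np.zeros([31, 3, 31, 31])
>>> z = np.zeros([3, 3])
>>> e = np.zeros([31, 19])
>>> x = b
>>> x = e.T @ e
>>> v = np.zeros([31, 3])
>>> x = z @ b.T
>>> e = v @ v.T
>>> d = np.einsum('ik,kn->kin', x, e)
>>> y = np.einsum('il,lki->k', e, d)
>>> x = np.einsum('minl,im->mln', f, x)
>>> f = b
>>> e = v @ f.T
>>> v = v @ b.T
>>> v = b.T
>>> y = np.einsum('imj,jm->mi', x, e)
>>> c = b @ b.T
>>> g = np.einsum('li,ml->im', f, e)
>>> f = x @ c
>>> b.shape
(31, 3)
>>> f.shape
(31, 31, 31)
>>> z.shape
(3, 3)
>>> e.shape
(31, 31)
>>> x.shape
(31, 31, 31)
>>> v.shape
(3, 31)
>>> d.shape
(31, 3, 31)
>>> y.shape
(31, 31)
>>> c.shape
(31, 31)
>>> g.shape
(3, 31)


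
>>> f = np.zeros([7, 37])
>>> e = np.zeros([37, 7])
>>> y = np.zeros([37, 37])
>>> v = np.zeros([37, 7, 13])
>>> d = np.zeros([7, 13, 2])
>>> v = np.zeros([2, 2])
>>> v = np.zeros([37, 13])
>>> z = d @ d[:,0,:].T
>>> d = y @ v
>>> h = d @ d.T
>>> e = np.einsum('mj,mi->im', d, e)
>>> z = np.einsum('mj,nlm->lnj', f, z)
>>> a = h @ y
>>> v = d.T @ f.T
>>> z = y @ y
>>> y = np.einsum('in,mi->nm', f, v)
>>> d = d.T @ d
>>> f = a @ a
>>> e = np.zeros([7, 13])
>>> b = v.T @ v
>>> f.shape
(37, 37)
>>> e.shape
(7, 13)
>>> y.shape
(37, 13)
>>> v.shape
(13, 7)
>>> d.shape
(13, 13)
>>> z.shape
(37, 37)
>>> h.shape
(37, 37)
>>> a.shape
(37, 37)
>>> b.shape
(7, 7)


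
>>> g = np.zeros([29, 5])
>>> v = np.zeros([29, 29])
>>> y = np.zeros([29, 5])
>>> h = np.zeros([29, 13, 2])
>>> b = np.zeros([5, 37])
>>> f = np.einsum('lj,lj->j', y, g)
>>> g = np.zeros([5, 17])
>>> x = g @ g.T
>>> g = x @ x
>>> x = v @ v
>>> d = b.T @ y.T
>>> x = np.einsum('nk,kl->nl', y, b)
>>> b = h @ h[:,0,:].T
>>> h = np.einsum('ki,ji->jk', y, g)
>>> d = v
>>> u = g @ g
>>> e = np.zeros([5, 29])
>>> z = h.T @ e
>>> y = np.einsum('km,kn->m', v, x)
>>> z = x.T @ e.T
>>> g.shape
(5, 5)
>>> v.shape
(29, 29)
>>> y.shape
(29,)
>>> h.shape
(5, 29)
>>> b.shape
(29, 13, 29)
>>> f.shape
(5,)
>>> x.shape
(29, 37)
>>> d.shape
(29, 29)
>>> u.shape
(5, 5)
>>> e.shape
(5, 29)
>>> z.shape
(37, 5)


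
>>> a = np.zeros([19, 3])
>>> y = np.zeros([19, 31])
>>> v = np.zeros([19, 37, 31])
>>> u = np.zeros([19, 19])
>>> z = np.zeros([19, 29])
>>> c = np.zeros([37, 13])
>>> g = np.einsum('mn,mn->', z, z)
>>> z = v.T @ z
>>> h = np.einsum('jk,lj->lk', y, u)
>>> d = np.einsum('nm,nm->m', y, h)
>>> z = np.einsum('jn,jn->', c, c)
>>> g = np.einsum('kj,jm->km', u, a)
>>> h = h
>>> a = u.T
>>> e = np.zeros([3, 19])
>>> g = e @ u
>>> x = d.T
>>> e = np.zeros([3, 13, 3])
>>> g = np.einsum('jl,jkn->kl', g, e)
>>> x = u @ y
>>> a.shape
(19, 19)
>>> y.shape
(19, 31)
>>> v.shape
(19, 37, 31)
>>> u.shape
(19, 19)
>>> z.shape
()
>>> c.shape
(37, 13)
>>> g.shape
(13, 19)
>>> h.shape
(19, 31)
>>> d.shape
(31,)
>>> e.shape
(3, 13, 3)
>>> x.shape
(19, 31)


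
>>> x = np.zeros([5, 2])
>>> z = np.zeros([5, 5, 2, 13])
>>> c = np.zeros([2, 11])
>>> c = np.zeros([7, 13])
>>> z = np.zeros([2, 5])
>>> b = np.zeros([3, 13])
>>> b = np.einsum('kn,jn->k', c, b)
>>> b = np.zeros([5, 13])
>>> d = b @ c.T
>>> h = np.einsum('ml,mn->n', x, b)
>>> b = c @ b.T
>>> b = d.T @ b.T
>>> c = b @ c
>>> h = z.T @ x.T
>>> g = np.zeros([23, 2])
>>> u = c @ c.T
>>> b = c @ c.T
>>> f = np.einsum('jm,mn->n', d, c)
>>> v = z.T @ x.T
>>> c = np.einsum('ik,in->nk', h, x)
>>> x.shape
(5, 2)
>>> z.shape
(2, 5)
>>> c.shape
(2, 5)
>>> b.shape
(7, 7)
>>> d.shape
(5, 7)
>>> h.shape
(5, 5)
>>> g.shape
(23, 2)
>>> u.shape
(7, 7)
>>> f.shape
(13,)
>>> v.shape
(5, 5)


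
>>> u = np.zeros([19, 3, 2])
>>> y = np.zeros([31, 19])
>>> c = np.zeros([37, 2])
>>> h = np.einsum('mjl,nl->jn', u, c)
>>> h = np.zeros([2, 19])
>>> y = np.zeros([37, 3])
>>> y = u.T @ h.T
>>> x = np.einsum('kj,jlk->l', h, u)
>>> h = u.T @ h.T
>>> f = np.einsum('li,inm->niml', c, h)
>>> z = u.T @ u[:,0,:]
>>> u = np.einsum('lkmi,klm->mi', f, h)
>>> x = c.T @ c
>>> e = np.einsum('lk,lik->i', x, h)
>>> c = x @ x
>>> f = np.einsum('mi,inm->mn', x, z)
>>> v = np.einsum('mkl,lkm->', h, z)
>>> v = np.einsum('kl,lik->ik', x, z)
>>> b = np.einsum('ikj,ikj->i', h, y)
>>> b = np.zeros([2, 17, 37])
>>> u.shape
(2, 37)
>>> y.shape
(2, 3, 2)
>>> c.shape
(2, 2)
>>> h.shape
(2, 3, 2)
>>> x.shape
(2, 2)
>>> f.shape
(2, 3)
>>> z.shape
(2, 3, 2)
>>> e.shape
(3,)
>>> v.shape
(3, 2)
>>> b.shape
(2, 17, 37)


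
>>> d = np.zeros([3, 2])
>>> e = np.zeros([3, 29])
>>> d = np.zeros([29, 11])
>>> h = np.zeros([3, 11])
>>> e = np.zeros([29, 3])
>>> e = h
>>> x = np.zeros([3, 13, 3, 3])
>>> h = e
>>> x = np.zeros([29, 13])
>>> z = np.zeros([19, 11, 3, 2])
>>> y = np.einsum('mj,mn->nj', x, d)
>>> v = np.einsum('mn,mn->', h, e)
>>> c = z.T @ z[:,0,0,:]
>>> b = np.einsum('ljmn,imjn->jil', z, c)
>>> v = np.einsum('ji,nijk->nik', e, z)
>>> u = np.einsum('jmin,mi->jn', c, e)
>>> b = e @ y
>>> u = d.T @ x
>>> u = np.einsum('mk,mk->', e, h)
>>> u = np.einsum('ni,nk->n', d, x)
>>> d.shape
(29, 11)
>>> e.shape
(3, 11)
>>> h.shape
(3, 11)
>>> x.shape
(29, 13)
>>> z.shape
(19, 11, 3, 2)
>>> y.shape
(11, 13)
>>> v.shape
(19, 11, 2)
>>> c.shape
(2, 3, 11, 2)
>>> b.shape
(3, 13)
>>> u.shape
(29,)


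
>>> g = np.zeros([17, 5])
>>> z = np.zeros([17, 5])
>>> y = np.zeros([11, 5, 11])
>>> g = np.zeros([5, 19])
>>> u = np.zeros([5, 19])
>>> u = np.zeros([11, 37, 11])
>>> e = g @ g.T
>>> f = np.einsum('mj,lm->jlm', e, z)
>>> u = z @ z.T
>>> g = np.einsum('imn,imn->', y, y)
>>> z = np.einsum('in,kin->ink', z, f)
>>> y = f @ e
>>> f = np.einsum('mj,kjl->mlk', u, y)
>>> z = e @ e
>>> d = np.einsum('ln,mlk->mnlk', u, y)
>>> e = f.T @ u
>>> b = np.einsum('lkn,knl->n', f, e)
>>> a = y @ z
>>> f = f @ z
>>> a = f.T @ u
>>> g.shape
()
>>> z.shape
(5, 5)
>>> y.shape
(5, 17, 5)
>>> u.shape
(17, 17)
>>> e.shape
(5, 5, 17)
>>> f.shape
(17, 5, 5)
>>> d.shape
(5, 17, 17, 5)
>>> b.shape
(5,)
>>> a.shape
(5, 5, 17)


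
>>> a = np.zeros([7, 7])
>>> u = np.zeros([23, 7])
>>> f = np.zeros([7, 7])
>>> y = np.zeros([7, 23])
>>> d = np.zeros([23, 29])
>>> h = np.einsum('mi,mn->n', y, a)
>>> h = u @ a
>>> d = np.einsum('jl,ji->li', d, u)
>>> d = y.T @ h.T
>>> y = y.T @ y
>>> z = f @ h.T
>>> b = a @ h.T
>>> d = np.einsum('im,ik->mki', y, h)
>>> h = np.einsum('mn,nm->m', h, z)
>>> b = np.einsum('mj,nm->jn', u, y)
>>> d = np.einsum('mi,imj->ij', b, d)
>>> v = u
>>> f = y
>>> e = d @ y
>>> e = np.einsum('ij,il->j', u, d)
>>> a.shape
(7, 7)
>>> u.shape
(23, 7)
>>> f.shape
(23, 23)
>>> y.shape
(23, 23)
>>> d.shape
(23, 23)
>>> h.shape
(23,)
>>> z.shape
(7, 23)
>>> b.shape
(7, 23)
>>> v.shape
(23, 7)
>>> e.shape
(7,)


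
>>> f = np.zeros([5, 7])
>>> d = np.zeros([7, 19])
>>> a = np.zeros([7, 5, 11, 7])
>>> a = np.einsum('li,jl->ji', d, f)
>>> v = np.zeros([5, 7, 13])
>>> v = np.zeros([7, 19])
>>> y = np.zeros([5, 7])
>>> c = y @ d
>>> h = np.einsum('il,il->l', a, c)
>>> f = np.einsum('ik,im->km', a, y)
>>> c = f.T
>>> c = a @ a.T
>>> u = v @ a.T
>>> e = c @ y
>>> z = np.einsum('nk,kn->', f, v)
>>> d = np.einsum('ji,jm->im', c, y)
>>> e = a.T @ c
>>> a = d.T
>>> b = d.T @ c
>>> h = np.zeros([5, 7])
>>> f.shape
(19, 7)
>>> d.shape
(5, 7)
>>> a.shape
(7, 5)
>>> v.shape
(7, 19)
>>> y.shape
(5, 7)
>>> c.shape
(5, 5)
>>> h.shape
(5, 7)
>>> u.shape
(7, 5)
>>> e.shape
(19, 5)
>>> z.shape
()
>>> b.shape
(7, 5)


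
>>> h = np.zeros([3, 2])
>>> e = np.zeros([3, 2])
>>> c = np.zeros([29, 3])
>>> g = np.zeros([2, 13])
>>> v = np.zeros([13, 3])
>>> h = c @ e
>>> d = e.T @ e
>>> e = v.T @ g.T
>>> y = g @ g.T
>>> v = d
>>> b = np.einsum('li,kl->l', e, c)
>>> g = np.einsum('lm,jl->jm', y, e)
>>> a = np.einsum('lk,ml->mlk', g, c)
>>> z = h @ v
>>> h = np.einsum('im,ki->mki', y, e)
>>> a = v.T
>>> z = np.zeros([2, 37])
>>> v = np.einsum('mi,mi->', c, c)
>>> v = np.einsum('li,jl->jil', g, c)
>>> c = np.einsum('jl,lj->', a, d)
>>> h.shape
(2, 3, 2)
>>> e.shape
(3, 2)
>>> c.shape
()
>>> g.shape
(3, 2)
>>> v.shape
(29, 2, 3)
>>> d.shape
(2, 2)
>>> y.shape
(2, 2)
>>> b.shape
(3,)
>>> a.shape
(2, 2)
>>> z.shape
(2, 37)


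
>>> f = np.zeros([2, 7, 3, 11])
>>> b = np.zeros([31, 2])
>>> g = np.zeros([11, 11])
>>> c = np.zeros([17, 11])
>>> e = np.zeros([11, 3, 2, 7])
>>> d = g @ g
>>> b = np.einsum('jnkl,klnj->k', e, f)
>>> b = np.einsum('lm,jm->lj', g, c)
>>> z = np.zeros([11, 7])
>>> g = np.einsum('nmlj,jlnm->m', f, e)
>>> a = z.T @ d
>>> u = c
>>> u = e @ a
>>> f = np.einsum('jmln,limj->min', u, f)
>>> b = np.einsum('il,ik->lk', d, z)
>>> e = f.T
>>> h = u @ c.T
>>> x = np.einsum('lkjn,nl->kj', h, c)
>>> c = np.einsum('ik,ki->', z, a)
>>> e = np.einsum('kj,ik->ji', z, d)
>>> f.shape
(3, 7, 11)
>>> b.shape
(11, 7)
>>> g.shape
(7,)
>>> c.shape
()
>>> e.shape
(7, 11)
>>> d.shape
(11, 11)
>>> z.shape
(11, 7)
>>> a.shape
(7, 11)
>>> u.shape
(11, 3, 2, 11)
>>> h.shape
(11, 3, 2, 17)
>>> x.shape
(3, 2)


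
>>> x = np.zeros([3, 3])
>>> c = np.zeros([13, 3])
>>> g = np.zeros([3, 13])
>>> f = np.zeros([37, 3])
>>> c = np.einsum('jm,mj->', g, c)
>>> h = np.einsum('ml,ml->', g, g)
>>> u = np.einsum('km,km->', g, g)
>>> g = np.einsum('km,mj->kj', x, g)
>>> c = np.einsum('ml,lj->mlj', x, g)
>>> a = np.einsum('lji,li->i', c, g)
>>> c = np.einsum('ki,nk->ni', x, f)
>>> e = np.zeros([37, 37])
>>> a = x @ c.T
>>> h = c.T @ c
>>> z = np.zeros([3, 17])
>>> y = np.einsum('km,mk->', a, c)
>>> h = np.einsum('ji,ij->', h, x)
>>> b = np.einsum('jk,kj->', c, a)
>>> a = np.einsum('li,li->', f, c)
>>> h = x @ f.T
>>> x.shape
(3, 3)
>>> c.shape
(37, 3)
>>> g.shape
(3, 13)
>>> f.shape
(37, 3)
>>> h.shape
(3, 37)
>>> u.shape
()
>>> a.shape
()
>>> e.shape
(37, 37)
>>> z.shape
(3, 17)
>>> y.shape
()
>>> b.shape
()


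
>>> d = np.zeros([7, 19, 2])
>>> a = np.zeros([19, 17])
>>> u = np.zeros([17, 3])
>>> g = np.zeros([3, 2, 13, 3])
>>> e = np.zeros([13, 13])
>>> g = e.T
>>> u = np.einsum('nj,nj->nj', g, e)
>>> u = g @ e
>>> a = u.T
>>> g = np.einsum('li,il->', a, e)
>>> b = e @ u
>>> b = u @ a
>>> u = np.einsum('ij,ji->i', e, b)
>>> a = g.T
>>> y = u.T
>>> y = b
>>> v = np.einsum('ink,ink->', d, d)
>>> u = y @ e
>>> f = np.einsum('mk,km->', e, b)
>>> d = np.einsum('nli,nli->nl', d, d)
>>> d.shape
(7, 19)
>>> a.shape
()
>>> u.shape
(13, 13)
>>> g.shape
()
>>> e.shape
(13, 13)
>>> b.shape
(13, 13)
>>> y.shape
(13, 13)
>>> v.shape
()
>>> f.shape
()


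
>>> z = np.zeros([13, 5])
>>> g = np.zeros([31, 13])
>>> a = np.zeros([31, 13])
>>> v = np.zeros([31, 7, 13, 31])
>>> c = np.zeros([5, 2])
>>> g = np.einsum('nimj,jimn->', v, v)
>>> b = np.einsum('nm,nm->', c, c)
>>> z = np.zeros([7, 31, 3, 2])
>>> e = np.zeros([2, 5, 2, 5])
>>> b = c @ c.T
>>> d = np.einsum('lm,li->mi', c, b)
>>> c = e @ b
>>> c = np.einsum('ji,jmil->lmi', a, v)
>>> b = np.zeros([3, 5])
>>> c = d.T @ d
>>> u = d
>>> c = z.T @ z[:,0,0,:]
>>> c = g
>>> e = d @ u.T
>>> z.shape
(7, 31, 3, 2)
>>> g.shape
()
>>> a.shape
(31, 13)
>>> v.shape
(31, 7, 13, 31)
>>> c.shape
()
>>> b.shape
(3, 5)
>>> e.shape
(2, 2)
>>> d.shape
(2, 5)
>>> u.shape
(2, 5)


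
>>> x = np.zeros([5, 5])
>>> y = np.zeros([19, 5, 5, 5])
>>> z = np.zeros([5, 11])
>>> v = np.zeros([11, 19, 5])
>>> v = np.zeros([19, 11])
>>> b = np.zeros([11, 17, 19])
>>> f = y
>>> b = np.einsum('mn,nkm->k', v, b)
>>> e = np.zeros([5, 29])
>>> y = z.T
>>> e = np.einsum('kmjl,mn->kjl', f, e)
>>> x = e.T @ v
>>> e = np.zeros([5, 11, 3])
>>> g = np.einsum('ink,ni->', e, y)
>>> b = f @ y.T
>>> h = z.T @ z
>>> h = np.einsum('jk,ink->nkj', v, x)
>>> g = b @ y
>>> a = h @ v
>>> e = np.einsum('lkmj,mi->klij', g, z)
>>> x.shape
(5, 5, 11)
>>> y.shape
(11, 5)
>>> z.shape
(5, 11)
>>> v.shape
(19, 11)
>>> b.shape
(19, 5, 5, 11)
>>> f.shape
(19, 5, 5, 5)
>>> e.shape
(5, 19, 11, 5)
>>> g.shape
(19, 5, 5, 5)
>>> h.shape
(5, 11, 19)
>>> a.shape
(5, 11, 11)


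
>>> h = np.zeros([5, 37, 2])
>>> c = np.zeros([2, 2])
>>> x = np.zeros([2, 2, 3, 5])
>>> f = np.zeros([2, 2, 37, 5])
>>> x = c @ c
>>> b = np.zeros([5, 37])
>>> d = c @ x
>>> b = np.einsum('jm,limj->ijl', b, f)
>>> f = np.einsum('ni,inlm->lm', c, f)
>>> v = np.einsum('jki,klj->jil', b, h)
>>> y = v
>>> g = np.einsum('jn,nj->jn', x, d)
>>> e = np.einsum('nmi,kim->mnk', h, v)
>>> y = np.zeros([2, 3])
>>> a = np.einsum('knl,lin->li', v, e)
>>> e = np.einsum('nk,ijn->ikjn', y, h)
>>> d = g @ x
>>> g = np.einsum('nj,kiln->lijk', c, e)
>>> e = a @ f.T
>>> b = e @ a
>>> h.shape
(5, 37, 2)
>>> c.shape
(2, 2)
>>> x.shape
(2, 2)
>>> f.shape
(37, 5)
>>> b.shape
(37, 5)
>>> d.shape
(2, 2)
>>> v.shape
(2, 2, 37)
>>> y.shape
(2, 3)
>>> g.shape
(37, 3, 2, 5)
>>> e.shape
(37, 37)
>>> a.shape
(37, 5)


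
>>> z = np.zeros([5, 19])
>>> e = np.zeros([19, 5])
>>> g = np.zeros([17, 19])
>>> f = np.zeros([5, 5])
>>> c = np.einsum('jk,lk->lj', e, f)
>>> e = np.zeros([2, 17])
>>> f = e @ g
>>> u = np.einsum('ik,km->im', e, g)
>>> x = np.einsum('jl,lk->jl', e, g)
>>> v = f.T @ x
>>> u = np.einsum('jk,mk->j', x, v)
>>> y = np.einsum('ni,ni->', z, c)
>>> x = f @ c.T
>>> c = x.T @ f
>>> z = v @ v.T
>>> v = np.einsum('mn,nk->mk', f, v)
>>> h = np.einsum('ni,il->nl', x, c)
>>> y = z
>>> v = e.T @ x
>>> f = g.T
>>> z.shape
(19, 19)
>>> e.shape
(2, 17)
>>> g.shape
(17, 19)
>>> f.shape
(19, 17)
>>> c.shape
(5, 19)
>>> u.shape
(2,)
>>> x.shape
(2, 5)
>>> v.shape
(17, 5)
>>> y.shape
(19, 19)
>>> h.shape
(2, 19)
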